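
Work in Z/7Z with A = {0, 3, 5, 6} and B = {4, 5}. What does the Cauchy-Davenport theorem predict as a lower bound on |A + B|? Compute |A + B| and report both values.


Cauchy-Davenport: |A + B| ≥ min(p, |A| + |B| - 1) for A, B nonempty in Z/pZ.
|A| = 4, |B| = 2, p = 7.
CD lower bound = min(7, 4 + 2 - 1) = min(7, 5) = 5.
Compute A + B mod 7 directly:
a = 0: 0+4=4, 0+5=5
a = 3: 3+4=0, 3+5=1
a = 5: 5+4=2, 5+5=3
a = 6: 6+4=3, 6+5=4
A + B = {0, 1, 2, 3, 4, 5}, so |A + B| = 6.
Verify: 6 ≥ 5? Yes ✓.

CD lower bound = 5, actual |A + B| = 6.


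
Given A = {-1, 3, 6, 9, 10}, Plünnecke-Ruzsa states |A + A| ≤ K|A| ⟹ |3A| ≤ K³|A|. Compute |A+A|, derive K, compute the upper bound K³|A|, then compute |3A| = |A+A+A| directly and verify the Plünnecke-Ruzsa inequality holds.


|A| = 5.
Step 1: Compute A + A by enumerating all 25 pairs.
A + A = {-2, 2, 5, 6, 8, 9, 12, 13, 15, 16, 18, 19, 20}, so |A + A| = 13.
Step 2: Doubling constant K = |A + A|/|A| = 13/5 = 13/5 ≈ 2.6000.
Step 3: Plünnecke-Ruzsa gives |3A| ≤ K³·|A| = (2.6000)³ · 5 ≈ 87.8800.
Step 4: Compute 3A = A + A + A directly by enumerating all triples (a,b,c) ∈ A³; |3A| = 25.
Step 5: Check 25 ≤ 87.8800? Yes ✓.

K = 13/5, Plünnecke-Ruzsa bound K³|A| ≈ 87.8800, |3A| = 25, inequality holds.


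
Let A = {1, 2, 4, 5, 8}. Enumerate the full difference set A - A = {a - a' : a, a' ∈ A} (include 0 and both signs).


A - A = {a - a' : a, a' ∈ A}.
Compute a - a' for each ordered pair (a, a'):
a = 1: 1-1=0, 1-2=-1, 1-4=-3, 1-5=-4, 1-8=-7
a = 2: 2-1=1, 2-2=0, 2-4=-2, 2-5=-3, 2-8=-6
a = 4: 4-1=3, 4-2=2, 4-4=0, 4-5=-1, 4-8=-4
a = 5: 5-1=4, 5-2=3, 5-4=1, 5-5=0, 5-8=-3
a = 8: 8-1=7, 8-2=6, 8-4=4, 8-5=3, 8-8=0
Collecting distinct values (and noting 0 appears from a-a):
A - A = {-7, -6, -4, -3, -2, -1, 0, 1, 2, 3, 4, 6, 7}
|A - A| = 13

A - A = {-7, -6, -4, -3, -2, -1, 0, 1, 2, 3, 4, 6, 7}


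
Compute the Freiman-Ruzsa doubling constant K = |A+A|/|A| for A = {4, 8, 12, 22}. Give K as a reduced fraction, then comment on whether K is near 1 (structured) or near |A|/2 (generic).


|A| = 4.
Compute A + A by enumerating all 16 pairs.
A + A = {8, 12, 16, 20, 24, 26, 30, 34, 44}, so |A + A| = 9.
K = |A + A| / |A| = 9/4 (already in lowest terms) ≈ 2.2500.
Reference: AP of size 4 gives K = 7/4 ≈ 1.7500; a fully generic set of size 4 gives K ≈ 2.5000.

|A| = 4, |A + A| = 9, K = 9/4.


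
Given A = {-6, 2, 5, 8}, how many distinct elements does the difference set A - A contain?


A - A = {a - a' : a, a' ∈ A}; |A| = 4.
Bounds: 2|A|-1 ≤ |A - A| ≤ |A|² - |A| + 1, i.e. 7 ≤ |A - A| ≤ 13.
Note: 0 ∈ A - A always (from a - a). The set is symmetric: if d ∈ A - A then -d ∈ A - A.
Enumerate nonzero differences d = a - a' with a > a' (then include -d):
Positive differences: {3, 6, 8, 11, 14}
Full difference set: {0} ∪ (positive diffs) ∪ (negative diffs).
|A - A| = 1 + 2·5 = 11 (matches direct enumeration: 11).

|A - A| = 11


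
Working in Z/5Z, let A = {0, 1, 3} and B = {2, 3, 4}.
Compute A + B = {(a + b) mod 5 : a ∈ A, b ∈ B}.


Work in Z/5Z: reduce every sum a + b modulo 5.
Enumerate all 9 pairs:
a = 0: 0+2=2, 0+3=3, 0+4=4
a = 1: 1+2=3, 1+3=4, 1+4=0
a = 3: 3+2=0, 3+3=1, 3+4=2
Distinct residues collected: {0, 1, 2, 3, 4}
|A + B| = 5 (out of 5 total residues).

A + B = {0, 1, 2, 3, 4}


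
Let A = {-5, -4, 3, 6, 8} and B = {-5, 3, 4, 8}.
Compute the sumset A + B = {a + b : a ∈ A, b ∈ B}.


A + B = {a + b : a ∈ A, b ∈ B}.
Enumerate all |A|·|B| = 5·4 = 20 pairs (a, b) and collect distinct sums.
a = -5: -5+-5=-10, -5+3=-2, -5+4=-1, -5+8=3
a = -4: -4+-5=-9, -4+3=-1, -4+4=0, -4+8=4
a = 3: 3+-5=-2, 3+3=6, 3+4=7, 3+8=11
a = 6: 6+-5=1, 6+3=9, 6+4=10, 6+8=14
a = 8: 8+-5=3, 8+3=11, 8+4=12, 8+8=16
Collecting distinct sums: A + B = {-10, -9, -2, -1, 0, 1, 3, 4, 6, 7, 9, 10, 11, 12, 14, 16}
|A + B| = 16

A + B = {-10, -9, -2, -1, 0, 1, 3, 4, 6, 7, 9, 10, 11, 12, 14, 16}


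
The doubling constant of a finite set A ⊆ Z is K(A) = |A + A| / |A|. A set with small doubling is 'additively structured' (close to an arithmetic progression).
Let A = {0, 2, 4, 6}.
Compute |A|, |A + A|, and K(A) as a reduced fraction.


|A| = 4.
Compute A + A by enumerating all 16 pairs.
A + A = {0, 2, 4, 6, 8, 10, 12}, so |A + A| = 7.
K = |A + A| / |A| = 7/4 (already in lowest terms) ≈ 1.7500.
Reference: AP of size 4 gives K = 7/4 ≈ 1.7500; a fully generic set of size 4 gives K ≈ 2.5000.

|A| = 4, |A + A| = 7, K = 7/4.


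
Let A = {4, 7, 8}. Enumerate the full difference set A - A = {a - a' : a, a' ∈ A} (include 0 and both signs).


A - A = {a - a' : a, a' ∈ A}.
Compute a - a' for each ordered pair (a, a'):
a = 4: 4-4=0, 4-7=-3, 4-8=-4
a = 7: 7-4=3, 7-7=0, 7-8=-1
a = 8: 8-4=4, 8-7=1, 8-8=0
Collecting distinct values (and noting 0 appears from a-a):
A - A = {-4, -3, -1, 0, 1, 3, 4}
|A - A| = 7

A - A = {-4, -3, -1, 0, 1, 3, 4}


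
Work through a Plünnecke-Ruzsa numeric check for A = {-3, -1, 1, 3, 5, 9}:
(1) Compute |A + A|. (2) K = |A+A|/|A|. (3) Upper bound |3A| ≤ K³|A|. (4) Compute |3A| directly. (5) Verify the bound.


|A| = 6.
Step 1: Compute A + A by enumerating all 36 pairs.
A + A = {-6, -4, -2, 0, 2, 4, 6, 8, 10, 12, 14, 18}, so |A + A| = 12.
Step 2: Doubling constant K = |A + A|/|A| = 12/6 = 12/6 ≈ 2.0000.
Step 3: Plünnecke-Ruzsa gives |3A| ≤ K³·|A| = (2.0000)³ · 6 ≈ 48.0000.
Step 4: Compute 3A = A + A + A directly by enumerating all triples (a,b,c) ∈ A³; |3A| = 18.
Step 5: Check 18 ≤ 48.0000? Yes ✓.

K = 12/6, Plünnecke-Ruzsa bound K³|A| ≈ 48.0000, |3A| = 18, inequality holds.


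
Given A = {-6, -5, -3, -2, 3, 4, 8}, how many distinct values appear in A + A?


A + A = {a + a' : a, a' ∈ A}; |A| = 7.
General bounds: 2|A| - 1 ≤ |A + A| ≤ |A|(|A|+1)/2, i.e. 13 ≤ |A + A| ≤ 28.
Lower bound 2|A|-1 is attained iff A is an arithmetic progression.
Enumerate sums a + a' for a ≤ a' (symmetric, so this suffices):
a = -6: -6+-6=-12, -6+-5=-11, -6+-3=-9, -6+-2=-8, -6+3=-3, -6+4=-2, -6+8=2
a = -5: -5+-5=-10, -5+-3=-8, -5+-2=-7, -5+3=-2, -5+4=-1, -5+8=3
a = -3: -3+-3=-6, -3+-2=-5, -3+3=0, -3+4=1, -3+8=5
a = -2: -2+-2=-4, -2+3=1, -2+4=2, -2+8=6
a = 3: 3+3=6, 3+4=7, 3+8=11
a = 4: 4+4=8, 4+8=12
a = 8: 8+8=16
Distinct sums: {-12, -11, -10, -9, -8, -7, -6, -5, -4, -3, -2, -1, 0, 1, 2, 3, 5, 6, 7, 8, 11, 12, 16}
|A + A| = 23

|A + A| = 23


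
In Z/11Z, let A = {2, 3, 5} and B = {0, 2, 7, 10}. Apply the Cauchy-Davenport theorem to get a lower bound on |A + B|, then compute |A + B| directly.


Cauchy-Davenport: |A + B| ≥ min(p, |A| + |B| - 1) for A, B nonempty in Z/pZ.
|A| = 3, |B| = 4, p = 11.
CD lower bound = min(11, 3 + 4 - 1) = min(11, 6) = 6.
Compute A + B mod 11 directly:
a = 2: 2+0=2, 2+2=4, 2+7=9, 2+10=1
a = 3: 3+0=3, 3+2=5, 3+7=10, 3+10=2
a = 5: 5+0=5, 5+2=7, 5+7=1, 5+10=4
A + B = {1, 2, 3, 4, 5, 7, 9, 10}, so |A + B| = 8.
Verify: 8 ≥ 6? Yes ✓.

CD lower bound = 6, actual |A + B| = 8.


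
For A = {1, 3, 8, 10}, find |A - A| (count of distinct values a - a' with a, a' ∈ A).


A - A = {a - a' : a, a' ∈ A}; |A| = 4.
Bounds: 2|A|-1 ≤ |A - A| ≤ |A|² - |A| + 1, i.e. 7 ≤ |A - A| ≤ 13.
Note: 0 ∈ A - A always (from a - a). The set is symmetric: if d ∈ A - A then -d ∈ A - A.
Enumerate nonzero differences d = a - a' with a > a' (then include -d):
Positive differences: {2, 5, 7, 9}
Full difference set: {0} ∪ (positive diffs) ∪ (negative diffs).
|A - A| = 1 + 2·4 = 9 (matches direct enumeration: 9).

|A - A| = 9


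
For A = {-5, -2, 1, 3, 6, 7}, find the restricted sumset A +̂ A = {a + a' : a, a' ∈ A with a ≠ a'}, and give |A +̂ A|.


Restricted sumset: A +̂ A = {a + a' : a ∈ A, a' ∈ A, a ≠ a'}.
Equivalently, take A + A and drop any sum 2a that is achievable ONLY as a + a for a ∈ A (i.e. sums representable only with equal summands).
Enumerate pairs (a, a') with a < a' (symmetric, so each unordered pair gives one sum; this covers all a ≠ a'):
  -5 + -2 = -7
  -5 + 1 = -4
  -5 + 3 = -2
  -5 + 6 = 1
  -5 + 7 = 2
  -2 + 1 = -1
  -2 + 3 = 1
  -2 + 6 = 4
  -2 + 7 = 5
  1 + 3 = 4
  1 + 6 = 7
  1 + 7 = 8
  3 + 6 = 9
  3 + 7 = 10
  6 + 7 = 13
Collected distinct sums: {-7, -4, -2, -1, 1, 2, 4, 5, 7, 8, 9, 10, 13}
|A +̂ A| = 13
(Reference bound: |A +̂ A| ≥ 2|A| - 3 for |A| ≥ 2, with |A| = 6 giving ≥ 9.)

|A +̂ A| = 13


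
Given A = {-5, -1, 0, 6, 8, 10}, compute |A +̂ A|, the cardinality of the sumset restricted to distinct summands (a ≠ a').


Restricted sumset: A +̂ A = {a + a' : a ∈ A, a' ∈ A, a ≠ a'}.
Equivalently, take A + A and drop any sum 2a that is achievable ONLY as a + a for a ∈ A (i.e. sums representable only with equal summands).
Enumerate pairs (a, a') with a < a' (symmetric, so each unordered pair gives one sum; this covers all a ≠ a'):
  -5 + -1 = -6
  -5 + 0 = -5
  -5 + 6 = 1
  -5 + 8 = 3
  -5 + 10 = 5
  -1 + 0 = -1
  -1 + 6 = 5
  -1 + 8 = 7
  -1 + 10 = 9
  0 + 6 = 6
  0 + 8 = 8
  0 + 10 = 10
  6 + 8 = 14
  6 + 10 = 16
  8 + 10 = 18
Collected distinct sums: {-6, -5, -1, 1, 3, 5, 6, 7, 8, 9, 10, 14, 16, 18}
|A +̂ A| = 14
(Reference bound: |A +̂ A| ≥ 2|A| - 3 for |A| ≥ 2, with |A| = 6 giving ≥ 9.)

|A +̂ A| = 14


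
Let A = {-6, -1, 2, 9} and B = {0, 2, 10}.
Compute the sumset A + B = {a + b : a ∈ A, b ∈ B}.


A + B = {a + b : a ∈ A, b ∈ B}.
Enumerate all |A|·|B| = 4·3 = 12 pairs (a, b) and collect distinct sums.
a = -6: -6+0=-6, -6+2=-4, -6+10=4
a = -1: -1+0=-1, -1+2=1, -1+10=9
a = 2: 2+0=2, 2+2=4, 2+10=12
a = 9: 9+0=9, 9+2=11, 9+10=19
Collecting distinct sums: A + B = {-6, -4, -1, 1, 2, 4, 9, 11, 12, 19}
|A + B| = 10

A + B = {-6, -4, -1, 1, 2, 4, 9, 11, 12, 19}


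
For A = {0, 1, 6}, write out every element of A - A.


A - A = {a - a' : a, a' ∈ A}.
Compute a - a' for each ordered pair (a, a'):
a = 0: 0-0=0, 0-1=-1, 0-6=-6
a = 1: 1-0=1, 1-1=0, 1-6=-5
a = 6: 6-0=6, 6-1=5, 6-6=0
Collecting distinct values (and noting 0 appears from a-a):
A - A = {-6, -5, -1, 0, 1, 5, 6}
|A - A| = 7

A - A = {-6, -5, -1, 0, 1, 5, 6}


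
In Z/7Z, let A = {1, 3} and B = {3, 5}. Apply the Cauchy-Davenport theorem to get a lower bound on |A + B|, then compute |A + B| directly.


Cauchy-Davenport: |A + B| ≥ min(p, |A| + |B| - 1) for A, B nonempty in Z/pZ.
|A| = 2, |B| = 2, p = 7.
CD lower bound = min(7, 2 + 2 - 1) = min(7, 3) = 3.
Compute A + B mod 7 directly:
a = 1: 1+3=4, 1+5=6
a = 3: 3+3=6, 3+5=1
A + B = {1, 4, 6}, so |A + B| = 3.
Verify: 3 ≥ 3? Yes ✓.

CD lower bound = 3, actual |A + B| = 3.


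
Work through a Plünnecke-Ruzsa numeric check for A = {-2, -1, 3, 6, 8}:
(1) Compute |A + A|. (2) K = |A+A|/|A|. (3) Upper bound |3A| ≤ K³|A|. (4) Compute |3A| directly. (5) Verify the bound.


|A| = 5.
Step 1: Compute A + A by enumerating all 25 pairs.
A + A = {-4, -3, -2, 1, 2, 4, 5, 6, 7, 9, 11, 12, 14, 16}, so |A + A| = 14.
Step 2: Doubling constant K = |A + A|/|A| = 14/5 = 14/5 ≈ 2.8000.
Step 3: Plünnecke-Ruzsa gives |3A| ≤ K³·|A| = (2.8000)³ · 5 ≈ 109.7600.
Step 4: Compute 3A = A + A + A directly by enumerating all triples (a,b,c) ∈ A³; |3A| = 27.
Step 5: Check 27 ≤ 109.7600? Yes ✓.

K = 14/5, Plünnecke-Ruzsa bound K³|A| ≈ 109.7600, |3A| = 27, inequality holds.


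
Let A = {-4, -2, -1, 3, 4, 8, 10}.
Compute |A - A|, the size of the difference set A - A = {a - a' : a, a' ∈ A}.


A - A = {a - a' : a, a' ∈ A}; |A| = 7.
Bounds: 2|A|-1 ≤ |A - A| ≤ |A|² - |A| + 1, i.e. 13 ≤ |A - A| ≤ 43.
Note: 0 ∈ A - A always (from a - a). The set is symmetric: if d ∈ A - A then -d ∈ A - A.
Enumerate nonzero differences d = a - a' with a > a' (then include -d):
Positive differences: {1, 2, 3, 4, 5, 6, 7, 8, 9, 10, 11, 12, 14}
Full difference set: {0} ∪ (positive diffs) ∪ (negative diffs).
|A - A| = 1 + 2·13 = 27 (matches direct enumeration: 27).

|A - A| = 27


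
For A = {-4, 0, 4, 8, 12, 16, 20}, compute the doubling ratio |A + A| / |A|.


|A| = 7.
Compute A + A by enumerating all 49 pairs.
A + A = {-8, -4, 0, 4, 8, 12, 16, 20, 24, 28, 32, 36, 40}, so |A + A| = 13.
K = |A + A| / |A| = 13/7 (already in lowest terms) ≈ 1.8571.
Reference: AP of size 7 gives K = 13/7 ≈ 1.8571; a fully generic set of size 7 gives K ≈ 4.0000.

|A| = 7, |A + A| = 13, K = 13/7.


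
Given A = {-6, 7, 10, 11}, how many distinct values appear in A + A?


A + A = {a + a' : a, a' ∈ A}; |A| = 4.
General bounds: 2|A| - 1 ≤ |A + A| ≤ |A|(|A|+1)/2, i.e. 7 ≤ |A + A| ≤ 10.
Lower bound 2|A|-1 is attained iff A is an arithmetic progression.
Enumerate sums a + a' for a ≤ a' (symmetric, so this suffices):
a = -6: -6+-6=-12, -6+7=1, -6+10=4, -6+11=5
a = 7: 7+7=14, 7+10=17, 7+11=18
a = 10: 10+10=20, 10+11=21
a = 11: 11+11=22
Distinct sums: {-12, 1, 4, 5, 14, 17, 18, 20, 21, 22}
|A + A| = 10

|A + A| = 10


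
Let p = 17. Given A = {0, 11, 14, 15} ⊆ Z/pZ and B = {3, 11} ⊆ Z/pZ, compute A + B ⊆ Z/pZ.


Work in Z/17Z: reduce every sum a + b modulo 17.
Enumerate all 8 pairs:
a = 0: 0+3=3, 0+11=11
a = 11: 11+3=14, 11+11=5
a = 14: 14+3=0, 14+11=8
a = 15: 15+3=1, 15+11=9
Distinct residues collected: {0, 1, 3, 5, 8, 9, 11, 14}
|A + B| = 8 (out of 17 total residues).

A + B = {0, 1, 3, 5, 8, 9, 11, 14}


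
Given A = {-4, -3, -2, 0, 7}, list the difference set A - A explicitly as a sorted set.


A - A = {a - a' : a, a' ∈ A}.
Compute a - a' for each ordered pair (a, a'):
a = -4: -4--4=0, -4--3=-1, -4--2=-2, -4-0=-4, -4-7=-11
a = -3: -3--4=1, -3--3=0, -3--2=-1, -3-0=-3, -3-7=-10
a = -2: -2--4=2, -2--3=1, -2--2=0, -2-0=-2, -2-7=-9
a = 0: 0--4=4, 0--3=3, 0--2=2, 0-0=0, 0-7=-7
a = 7: 7--4=11, 7--3=10, 7--2=9, 7-0=7, 7-7=0
Collecting distinct values (and noting 0 appears from a-a):
A - A = {-11, -10, -9, -7, -4, -3, -2, -1, 0, 1, 2, 3, 4, 7, 9, 10, 11}
|A - A| = 17

A - A = {-11, -10, -9, -7, -4, -3, -2, -1, 0, 1, 2, 3, 4, 7, 9, 10, 11}


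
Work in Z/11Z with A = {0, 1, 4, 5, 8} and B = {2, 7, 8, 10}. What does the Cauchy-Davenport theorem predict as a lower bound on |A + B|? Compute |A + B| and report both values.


Cauchy-Davenport: |A + B| ≥ min(p, |A| + |B| - 1) for A, B nonempty in Z/pZ.
|A| = 5, |B| = 4, p = 11.
CD lower bound = min(11, 5 + 4 - 1) = min(11, 8) = 8.
Compute A + B mod 11 directly:
a = 0: 0+2=2, 0+7=7, 0+8=8, 0+10=10
a = 1: 1+2=3, 1+7=8, 1+8=9, 1+10=0
a = 4: 4+2=6, 4+7=0, 4+8=1, 4+10=3
a = 5: 5+2=7, 5+7=1, 5+8=2, 5+10=4
a = 8: 8+2=10, 8+7=4, 8+8=5, 8+10=7
A + B = {0, 1, 2, 3, 4, 5, 6, 7, 8, 9, 10}, so |A + B| = 11.
Verify: 11 ≥ 8? Yes ✓.

CD lower bound = 8, actual |A + B| = 11.


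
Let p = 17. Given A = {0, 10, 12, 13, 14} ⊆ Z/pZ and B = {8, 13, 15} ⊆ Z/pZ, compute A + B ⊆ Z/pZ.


Work in Z/17Z: reduce every sum a + b modulo 17.
Enumerate all 15 pairs:
a = 0: 0+8=8, 0+13=13, 0+15=15
a = 10: 10+8=1, 10+13=6, 10+15=8
a = 12: 12+8=3, 12+13=8, 12+15=10
a = 13: 13+8=4, 13+13=9, 13+15=11
a = 14: 14+8=5, 14+13=10, 14+15=12
Distinct residues collected: {1, 3, 4, 5, 6, 8, 9, 10, 11, 12, 13, 15}
|A + B| = 12 (out of 17 total residues).

A + B = {1, 3, 4, 5, 6, 8, 9, 10, 11, 12, 13, 15}


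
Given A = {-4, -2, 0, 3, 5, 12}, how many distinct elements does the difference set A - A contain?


A - A = {a - a' : a, a' ∈ A}; |A| = 6.
Bounds: 2|A|-1 ≤ |A - A| ≤ |A|² - |A| + 1, i.e. 11 ≤ |A - A| ≤ 31.
Note: 0 ∈ A - A always (from a - a). The set is symmetric: if d ∈ A - A then -d ∈ A - A.
Enumerate nonzero differences d = a - a' with a > a' (then include -d):
Positive differences: {2, 3, 4, 5, 7, 9, 12, 14, 16}
Full difference set: {0} ∪ (positive diffs) ∪ (negative diffs).
|A - A| = 1 + 2·9 = 19 (matches direct enumeration: 19).

|A - A| = 19


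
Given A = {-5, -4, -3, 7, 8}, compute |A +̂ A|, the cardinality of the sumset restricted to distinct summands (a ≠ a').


Restricted sumset: A +̂ A = {a + a' : a ∈ A, a' ∈ A, a ≠ a'}.
Equivalently, take A + A and drop any sum 2a that is achievable ONLY as a + a for a ∈ A (i.e. sums representable only with equal summands).
Enumerate pairs (a, a') with a < a' (symmetric, so each unordered pair gives one sum; this covers all a ≠ a'):
  -5 + -4 = -9
  -5 + -3 = -8
  -5 + 7 = 2
  -5 + 8 = 3
  -4 + -3 = -7
  -4 + 7 = 3
  -4 + 8 = 4
  -3 + 7 = 4
  -3 + 8 = 5
  7 + 8 = 15
Collected distinct sums: {-9, -8, -7, 2, 3, 4, 5, 15}
|A +̂ A| = 8
(Reference bound: |A +̂ A| ≥ 2|A| - 3 for |A| ≥ 2, with |A| = 5 giving ≥ 7.)

|A +̂ A| = 8


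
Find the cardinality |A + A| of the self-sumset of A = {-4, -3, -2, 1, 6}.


A + A = {a + a' : a, a' ∈ A}; |A| = 5.
General bounds: 2|A| - 1 ≤ |A + A| ≤ |A|(|A|+1)/2, i.e. 9 ≤ |A + A| ≤ 15.
Lower bound 2|A|-1 is attained iff A is an arithmetic progression.
Enumerate sums a + a' for a ≤ a' (symmetric, so this suffices):
a = -4: -4+-4=-8, -4+-3=-7, -4+-2=-6, -4+1=-3, -4+6=2
a = -3: -3+-3=-6, -3+-2=-5, -3+1=-2, -3+6=3
a = -2: -2+-2=-4, -2+1=-1, -2+6=4
a = 1: 1+1=2, 1+6=7
a = 6: 6+6=12
Distinct sums: {-8, -7, -6, -5, -4, -3, -2, -1, 2, 3, 4, 7, 12}
|A + A| = 13

|A + A| = 13


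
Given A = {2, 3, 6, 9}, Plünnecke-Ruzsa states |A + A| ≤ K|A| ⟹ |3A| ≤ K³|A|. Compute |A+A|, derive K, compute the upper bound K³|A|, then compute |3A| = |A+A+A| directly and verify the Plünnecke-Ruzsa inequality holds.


|A| = 4.
Step 1: Compute A + A by enumerating all 16 pairs.
A + A = {4, 5, 6, 8, 9, 11, 12, 15, 18}, so |A + A| = 9.
Step 2: Doubling constant K = |A + A|/|A| = 9/4 = 9/4 ≈ 2.2500.
Step 3: Plünnecke-Ruzsa gives |3A| ≤ K³·|A| = (2.2500)³ · 4 ≈ 45.5625.
Step 4: Compute 3A = A + A + A directly by enumerating all triples (a,b,c) ∈ A³; |3A| = 16.
Step 5: Check 16 ≤ 45.5625? Yes ✓.

K = 9/4, Plünnecke-Ruzsa bound K³|A| ≈ 45.5625, |3A| = 16, inequality holds.


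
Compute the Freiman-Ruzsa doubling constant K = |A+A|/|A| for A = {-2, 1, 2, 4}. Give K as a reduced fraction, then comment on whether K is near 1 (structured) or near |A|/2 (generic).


|A| = 4.
Compute A + A by enumerating all 16 pairs.
A + A = {-4, -1, 0, 2, 3, 4, 5, 6, 8}, so |A + A| = 9.
K = |A + A| / |A| = 9/4 (already in lowest terms) ≈ 2.2500.
Reference: AP of size 4 gives K = 7/4 ≈ 1.7500; a fully generic set of size 4 gives K ≈ 2.5000.

|A| = 4, |A + A| = 9, K = 9/4.


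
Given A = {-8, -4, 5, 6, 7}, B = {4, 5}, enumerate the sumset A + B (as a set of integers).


A + B = {a + b : a ∈ A, b ∈ B}.
Enumerate all |A|·|B| = 5·2 = 10 pairs (a, b) and collect distinct sums.
a = -8: -8+4=-4, -8+5=-3
a = -4: -4+4=0, -4+5=1
a = 5: 5+4=9, 5+5=10
a = 6: 6+4=10, 6+5=11
a = 7: 7+4=11, 7+5=12
Collecting distinct sums: A + B = {-4, -3, 0, 1, 9, 10, 11, 12}
|A + B| = 8

A + B = {-4, -3, 0, 1, 9, 10, 11, 12}


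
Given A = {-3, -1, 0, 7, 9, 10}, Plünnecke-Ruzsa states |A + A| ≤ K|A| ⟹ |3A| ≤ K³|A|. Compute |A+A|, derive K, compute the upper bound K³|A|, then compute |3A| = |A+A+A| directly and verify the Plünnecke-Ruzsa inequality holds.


|A| = 6.
Step 1: Compute A + A by enumerating all 36 pairs.
A + A = {-6, -4, -3, -2, -1, 0, 4, 6, 7, 8, 9, 10, 14, 16, 17, 18, 19, 20}, so |A + A| = 18.
Step 2: Doubling constant K = |A + A|/|A| = 18/6 = 18/6 ≈ 3.0000.
Step 3: Plünnecke-Ruzsa gives |3A| ≤ K³·|A| = (3.0000)³ · 6 ≈ 162.0000.
Step 4: Compute 3A = A + A + A directly by enumerating all triples (a,b,c) ∈ A³; |3A| = 36.
Step 5: Check 36 ≤ 162.0000? Yes ✓.

K = 18/6, Plünnecke-Ruzsa bound K³|A| ≈ 162.0000, |3A| = 36, inequality holds.


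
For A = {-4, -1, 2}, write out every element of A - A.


A - A = {a - a' : a, a' ∈ A}.
Compute a - a' for each ordered pair (a, a'):
a = -4: -4--4=0, -4--1=-3, -4-2=-6
a = -1: -1--4=3, -1--1=0, -1-2=-3
a = 2: 2--4=6, 2--1=3, 2-2=0
Collecting distinct values (and noting 0 appears from a-a):
A - A = {-6, -3, 0, 3, 6}
|A - A| = 5

A - A = {-6, -3, 0, 3, 6}


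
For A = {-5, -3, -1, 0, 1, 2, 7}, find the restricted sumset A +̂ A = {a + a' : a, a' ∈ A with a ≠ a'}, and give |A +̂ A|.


Restricted sumset: A +̂ A = {a + a' : a ∈ A, a' ∈ A, a ≠ a'}.
Equivalently, take A + A and drop any sum 2a that is achievable ONLY as a + a for a ∈ A (i.e. sums representable only with equal summands).
Enumerate pairs (a, a') with a < a' (symmetric, so each unordered pair gives one sum; this covers all a ≠ a'):
  -5 + -3 = -8
  -5 + -1 = -6
  -5 + 0 = -5
  -5 + 1 = -4
  -5 + 2 = -3
  -5 + 7 = 2
  -3 + -1 = -4
  -3 + 0 = -3
  -3 + 1 = -2
  -3 + 2 = -1
  -3 + 7 = 4
  -1 + 0 = -1
  -1 + 1 = 0
  -1 + 2 = 1
  -1 + 7 = 6
  0 + 1 = 1
  0 + 2 = 2
  0 + 7 = 7
  1 + 2 = 3
  1 + 7 = 8
  2 + 7 = 9
Collected distinct sums: {-8, -6, -5, -4, -3, -2, -1, 0, 1, 2, 3, 4, 6, 7, 8, 9}
|A +̂ A| = 16
(Reference bound: |A +̂ A| ≥ 2|A| - 3 for |A| ≥ 2, with |A| = 7 giving ≥ 11.)

|A +̂ A| = 16


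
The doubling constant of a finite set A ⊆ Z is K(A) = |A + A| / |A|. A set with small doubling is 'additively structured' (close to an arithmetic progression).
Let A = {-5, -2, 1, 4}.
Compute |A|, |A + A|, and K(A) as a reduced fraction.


|A| = 4.
Compute A + A by enumerating all 16 pairs.
A + A = {-10, -7, -4, -1, 2, 5, 8}, so |A + A| = 7.
K = |A + A| / |A| = 7/4 (already in lowest terms) ≈ 1.7500.
Reference: AP of size 4 gives K = 7/4 ≈ 1.7500; a fully generic set of size 4 gives K ≈ 2.5000.

|A| = 4, |A + A| = 7, K = 7/4.


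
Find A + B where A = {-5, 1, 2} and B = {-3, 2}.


A + B = {a + b : a ∈ A, b ∈ B}.
Enumerate all |A|·|B| = 3·2 = 6 pairs (a, b) and collect distinct sums.
a = -5: -5+-3=-8, -5+2=-3
a = 1: 1+-3=-2, 1+2=3
a = 2: 2+-3=-1, 2+2=4
Collecting distinct sums: A + B = {-8, -3, -2, -1, 3, 4}
|A + B| = 6

A + B = {-8, -3, -2, -1, 3, 4}


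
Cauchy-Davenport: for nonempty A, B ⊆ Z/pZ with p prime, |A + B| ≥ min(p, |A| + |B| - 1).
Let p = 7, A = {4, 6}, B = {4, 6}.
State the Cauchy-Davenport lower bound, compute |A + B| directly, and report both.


Cauchy-Davenport: |A + B| ≥ min(p, |A| + |B| - 1) for A, B nonempty in Z/pZ.
|A| = 2, |B| = 2, p = 7.
CD lower bound = min(7, 2 + 2 - 1) = min(7, 3) = 3.
Compute A + B mod 7 directly:
a = 4: 4+4=1, 4+6=3
a = 6: 6+4=3, 6+6=5
A + B = {1, 3, 5}, so |A + B| = 3.
Verify: 3 ≥ 3? Yes ✓.

CD lower bound = 3, actual |A + B| = 3.


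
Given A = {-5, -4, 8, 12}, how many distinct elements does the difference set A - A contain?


A - A = {a - a' : a, a' ∈ A}; |A| = 4.
Bounds: 2|A|-1 ≤ |A - A| ≤ |A|² - |A| + 1, i.e. 7 ≤ |A - A| ≤ 13.
Note: 0 ∈ A - A always (from a - a). The set is symmetric: if d ∈ A - A then -d ∈ A - A.
Enumerate nonzero differences d = a - a' with a > a' (then include -d):
Positive differences: {1, 4, 12, 13, 16, 17}
Full difference set: {0} ∪ (positive diffs) ∪ (negative diffs).
|A - A| = 1 + 2·6 = 13 (matches direct enumeration: 13).

|A - A| = 13


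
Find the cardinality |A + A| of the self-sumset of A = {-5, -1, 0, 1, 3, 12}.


A + A = {a + a' : a, a' ∈ A}; |A| = 6.
General bounds: 2|A| - 1 ≤ |A + A| ≤ |A|(|A|+1)/2, i.e. 11 ≤ |A + A| ≤ 21.
Lower bound 2|A|-1 is attained iff A is an arithmetic progression.
Enumerate sums a + a' for a ≤ a' (symmetric, so this suffices):
a = -5: -5+-5=-10, -5+-1=-6, -5+0=-5, -5+1=-4, -5+3=-2, -5+12=7
a = -1: -1+-1=-2, -1+0=-1, -1+1=0, -1+3=2, -1+12=11
a = 0: 0+0=0, 0+1=1, 0+3=3, 0+12=12
a = 1: 1+1=2, 1+3=4, 1+12=13
a = 3: 3+3=6, 3+12=15
a = 12: 12+12=24
Distinct sums: {-10, -6, -5, -4, -2, -1, 0, 1, 2, 3, 4, 6, 7, 11, 12, 13, 15, 24}
|A + A| = 18

|A + A| = 18


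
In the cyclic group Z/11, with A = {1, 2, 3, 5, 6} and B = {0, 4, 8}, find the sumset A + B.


Work in Z/11Z: reduce every sum a + b modulo 11.
Enumerate all 15 pairs:
a = 1: 1+0=1, 1+4=5, 1+8=9
a = 2: 2+0=2, 2+4=6, 2+8=10
a = 3: 3+0=3, 3+4=7, 3+8=0
a = 5: 5+0=5, 5+4=9, 5+8=2
a = 6: 6+0=6, 6+4=10, 6+8=3
Distinct residues collected: {0, 1, 2, 3, 5, 6, 7, 9, 10}
|A + B| = 9 (out of 11 total residues).

A + B = {0, 1, 2, 3, 5, 6, 7, 9, 10}


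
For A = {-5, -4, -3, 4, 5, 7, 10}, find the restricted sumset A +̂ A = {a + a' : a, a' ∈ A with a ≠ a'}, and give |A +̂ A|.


Restricted sumset: A +̂ A = {a + a' : a ∈ A, a' ∈ A, a ≠ a'}.
Equivalently, take A + A and drop any sum 2a that is achievable ONLY as a + a for a ∈ A (i.e. sums representable only with equal summands).
Enumerate pairs (a, a') with a < a' (symmetric, so each unordered pair gives one sum; this covers all a ≠ a'):
  -5 + -4 = -9
  -5 + -3 = -8
  -5 + 4 = -1
  -5 + 5 = 0
  -5 + 7 = 2
  -5 + 10 = 5
  -4 + -3 = -7
  -4 + 4 = 0
  -4 + 5 = 1
  -4 + 7 = 3
  -4 + 10 = 6
  -3 + 4 = 1
  -3 + 5 = 2
  -3 + 7 = 4
  -3 + 10 = 7
  4 + 5 = 9
  4 + 7 = 11
  4 + 10 = 14
  5 + 7 = 12
  5 + 10 = 15
  7 + 10 = 17
Collected distinct sums: {-9, -8, -7, -1, 0, 1, 2, 3, 4, 5, 6, 7, 9, 11, 12, 14, 15, 17}
|A +̂ A| = 18
(Reference bound: |A +̂ A| ≥ 2|A| - 3 for |A| ≥ 2, with |A| = 7 giving ≥ 11.)

|A +̂ A| = 18


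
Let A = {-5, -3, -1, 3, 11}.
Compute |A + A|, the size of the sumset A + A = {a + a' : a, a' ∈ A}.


A + A = {a + a' : a, a' ∈ A}; |A| = 5.
General bounds: 2|A| - 1 ≤ |A + A| ≤ |A|(|A|+1)/2, i.e. 9 ≤ |A + A| ≤ 15.
Lower bound 2|A|-1 is attained iff A is an arithmetic progression.
Enumerate sums a + a' for a ≤ a' (symmetric, so this suffices):
a = -5: -5+-5=-10, -5+-3=-8, -5+-1=-6, -5+3=-2, -5+11=6
a = -3: -3+-3=-6, -3+-1=-4, -3+3=0, -3+11=8
a = -1: -1+-1=-2, -1+3=2, -1+11=10
a = 3: 3+3=6, 3+11=14
a = 11: 11+11=22
Distinct sums: {-10, -8, -6, -4, -2, 0, 2, 6, 8, 10, 14, 22}
|A + A| = 12

|A + A| = 12


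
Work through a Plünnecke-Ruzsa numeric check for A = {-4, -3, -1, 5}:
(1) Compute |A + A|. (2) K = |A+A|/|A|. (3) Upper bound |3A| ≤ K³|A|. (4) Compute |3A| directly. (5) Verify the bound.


|A| = 4.
Step 1: Compute A + A by enumerating all 16 pairs.
A + A = {-8, -7, -6, -5, -4, -2, 1, 2, 4, 10}, so |A + A| = 10.
Step 2: Doubling constant K = |A + A|/|A| = 10/4 = 10/4 ≈ 2.5000.
Step 3: Plünnecke-Ruzsa gives |3A| ≤ K³·|A| = (2.5000)³ · 4 ≈ 62.5000.
Step 4: Compute 3A = A + A + A directly by enumerating all triples (a,b,c) ∈ A³; |3A| = 18.
Step 5: Check 18 ≤ 62.5000? Yes ✓.

K = 10/4, Plünnecke-Ruzsa bound K³|A| ≈ 62.5000, |3A| = 18, inequality holds.


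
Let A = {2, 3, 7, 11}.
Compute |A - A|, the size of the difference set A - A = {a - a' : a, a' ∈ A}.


A - A = {a - a' : a, a' ∈ A}; |A| = 4.
Bounds: 2|A|-1 ≤ |A - A| ≤ |A|² - |A| + 1, i.e. 7 ≤ |A - A| ≤ 13.
Note: 0 ∈ A - A always (from a - a). The set is symmetric: if d ∈ A - A then -d ∈ A - A.
Enumerate nonzero differences d = a - a' with a > a' (then include -d):
Positive differences: {1, 4, 5, 8, 9}
Full difference set: {0} ∪ (positive diffs) ∪ (negative diffs).
|A - A| = 1 + 2·5 = 11 (matches direct enumeration: 11).

|A - A| = 11


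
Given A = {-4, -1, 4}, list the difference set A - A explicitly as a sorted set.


A - A = {a - a' : a, a' ∈ A}.
Compute a - a' for each ordered pair (a, a'):
a = -4: -4--4=0, -4--1=-3, -4-4=-8
a = -1: -1--4=3, -1--1=0, -1-4=-5
a = 4: 4--4=8, 4--1=5, 4-4=0
Collecting distinct values (and noting 0 appears from a-a):
A - A = {-8, -5, -3, 0, 3, 5, 8}
|A - A| = 7

A - A = {-8, -5, -3, 0, 3, 5, 8}


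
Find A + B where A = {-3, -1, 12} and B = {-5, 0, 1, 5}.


A + B = {a + b : a ∈ A, b ∈ B}.
Enumerate all |A|·|B| = 3·4 = 12 pairs (a, b) and collect distinct sums.
a = -3: -3+-5=-8, -3+0=-3, -3+1=-2, -3+5=2
a = -1: -1+-5=-6, -1+0=-1, -1+1=0, -1+5=4
a = 12: 12+-5=7, 12+0=12, 12+1=13, 12+5=17
Collecting distinct sums: A + B = {-8, -6, -3, -2, -1, 0, 2, 4, 7, 12, 13, 17}
|A + B| = 12

A + B = {-8, -6, -3, -2, -1, 0, 2, 4, 7, 12, 13, 17}


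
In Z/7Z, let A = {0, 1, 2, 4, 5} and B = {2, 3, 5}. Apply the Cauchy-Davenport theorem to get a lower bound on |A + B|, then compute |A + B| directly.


Cauchy-Davenport: |A + B| ≥ min(p, |A| + |B| - 1) for A, B nonempty in Z/pZ.
|A| = 5, |B| = 3, p = 7.
CD lower bound = min(7, 5 + 3 - 1) = min(7, 7) = 7.
Compute A + B mod 7 directly:
a = 0: 0+2=2, 0+3=3, 0+5=5
a = 1: 1+2=3, 1+3=4, 1+5=6
a = 2: 2+2=4, 2+3=5, 2+5=0
a = 4: 4+2=6, 4+3=0, 4+5=2
a = 5: 5+2=0, 5+3=1, 5+5=3
A + B = {0, 1, 2, 3, 4, 5, 6}, so |A + B| = 7.
Verify: 7 ≥ 7? Yes ✓.

CD lower bound = 7, actual |A + B| = 7.


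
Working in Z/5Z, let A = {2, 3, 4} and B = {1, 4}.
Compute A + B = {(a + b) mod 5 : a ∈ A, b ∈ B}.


Work in Z/5Z: reduce every sum a + b modulo 5.
Enumerate all 6 pairs:
a = 2: 2+1=3, 2+4=1
a = 3: 3+1=4, 3+4=2
a = 4: 4+1=0, 4+4=3
Distinct residues collected: {0, 1, 2, 3, 4}
|A + B| = 5 (out of 5 total residues).

A + B = {0, 1, 2, 3, 4}


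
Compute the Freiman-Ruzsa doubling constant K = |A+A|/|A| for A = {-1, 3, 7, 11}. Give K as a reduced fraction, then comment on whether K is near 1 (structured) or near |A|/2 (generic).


|A| = 4.
Compute A + A by enumerating all 16 pairs.
A + A = {-2, 2, 6, 10, 14, 18, 22}, so |A + A| = 7.
K = |A + A| / |A| = 7/4 (already in lowest terms) ≈ 1.7500.
Reference: AP of size 4 gives K = 7/4 ≈ 1.7500; a fully generic set of size 4 gives K ≈ 2.5000.

|A| = 4, |A + A| = 7, K = 7/4.


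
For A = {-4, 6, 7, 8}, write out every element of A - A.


A - A = {a - a' : a, a' ∈ A}.
Compute a - a' for each ordered pair (a, a'):
a = -4: -4--4=0, -4-6=-10, -4-7=-11, -4-8=-12
a = 6: 6--4=10, 6-6=0, 6-7=-1, 6-8=-2
a = 7: 7--4=11, 7-6=1, 7-7=0, 7-8=-1
a = 8: 8--4=12, 8-6=2, 8-7=1, 8-8=0
Collecting distinct values (and noting 0 appears from a-a):
A - A = {-12, -11, -10, -2, -1, 0, 1, 2, 10, 11, 12}
|A - A| = 11

A - A = {-12, -11, -10, -2, -1, 0, 1, 2, 10, 11, 12}


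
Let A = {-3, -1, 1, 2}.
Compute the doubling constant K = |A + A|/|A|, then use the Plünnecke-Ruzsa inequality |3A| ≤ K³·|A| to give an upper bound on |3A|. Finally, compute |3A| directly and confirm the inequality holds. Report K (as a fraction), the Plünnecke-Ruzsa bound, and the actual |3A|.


|A| = 4.
Step 1: Compute A + A by enumerating all 16 pairs.
A + A = {-6, -4, -2, -1, 0, 1, 2, 3, 4}, so |A + A| = 9.
Step 2: Doubling constant K = |A + A|/|A| = 9/4 = 9/4 ≈ 2.2500.
Step 3: Plünnecke-Ruzsa gives |3A| ≤ K³·|A| = (2.2500)³ · 4 ≈ 45.5625.
Step 4: Compute 3A = A + A + A directly by enumerating all triples (a,b,c) ∈ A³; |3A| = 14.
Step 5: Check 14 ≤ 45.5625? Yes ✓.

K = 9/4, Plünnecke-Ruzsa bound K³|A| ≈ 45.5625, |3A| = 14, inequality holds.


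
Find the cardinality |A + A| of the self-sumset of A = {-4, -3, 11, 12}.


A + A = {a + a' : a, a' ∈ A}; |A| = 4.
General bounds: 2|A| - 1 ≤ |A + A| ≤ |A|(|A|+1)/2, i.e. 7 ≤ |A + A| ≤ 10.
Lower bound 2|A|-1 is attained iff A is an arithmetic progression.
Enumerate sums a + a' for a ≤ a' (symmetric, so this suffices):
a = -4: -4+-4=-8, -4+-3=-7, -4+11=7, -4+12=8
a = -3: -3+-3=-6, -3+11=8, -3+12=9
a = 11: 11+11=22, 11+12=23
a = 12: 12+12=24
Distinct sums: {-8, -7, -6, 7, 8, 9, 22, 23, 24}
|A + A| = 9

|A + A| = 9


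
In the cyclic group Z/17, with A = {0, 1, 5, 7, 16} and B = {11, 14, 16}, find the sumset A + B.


Work in Z/17Z: reduce every sum a + b modulo 17.
Enumerate all 15 pairs:
a = 0: 0+11=11, 0+14=14, 0+16=16
a = 1: 1+11=12, 1+14=15, 1+16=0
a = 5: 5+11=16, 5+14=2, 5+16=4
a = 7: 7+11=1, 7+14=4, 7+16=6
a = 16: 16+11=10, 16+14=13, 16+16=15
Distinct residues collected: {0, 1, 2, 4, 6, 10, 11, 12, 13, 14, 15, 16}
|A + B| = 12 (out of 17 total residues).

A + B = {0, 1, 2, 4, 6, 10, 11, 12, 13, 14, 15, 16}


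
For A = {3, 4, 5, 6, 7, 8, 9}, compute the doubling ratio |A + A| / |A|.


|A| = 7.
Compute A + A by enumerating all 49 pairs.
A + A = {6, 7, 8, 9, 10, 11, 12, 13, 14, 15, 16, 17, 18}, so |A + A| = 13.
K = |A + A| / |A| = 13/7 (already in lowest terms) ≈ 1.8571.
Reference: AP of size 7 gives K = 13/7 ≈ 1.8571; a fully generic set of size 7 gives K ≈ 4.0000.

|A| = 7, |A + A| = 13, K = 13/7.


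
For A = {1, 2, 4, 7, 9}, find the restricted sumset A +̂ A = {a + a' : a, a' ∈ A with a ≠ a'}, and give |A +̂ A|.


Restricted sumset: A +̂ A = {a + a' : a ∈ A, a' ∈ A, a ≠ a'}.
Equivalently, take A + A and drop any sum 2a that is achievable ONLY as a + a for a ∈ A (i.e. sums representable only with equal summands).
Enumerate pairs (a, a') with a < a' (symmetric, so each unordered pair gives one sum; this covers all a ≠ a'):
  1 + 2 = 3
  1 + 4 = 5
  1 + 7 = 8
  1 + 9 = 10
  2 + 4 = 6
  2 + 7 = 9
  2 + 9 = 11
  4 + 7 = 11
  4 + 9 = 13
  7 + 9 = 16
Collected distinct sums: {3, 5, 6, 8, 9, 10, 11, 13, 16}
|A +̂ A| = 9
(Reference bound: |A +̂ A| ≥ 2|A| - 3 for |A| ≥ 2, with |A| = 5 giving ≥ 7.)

|A +̂ A| = 9


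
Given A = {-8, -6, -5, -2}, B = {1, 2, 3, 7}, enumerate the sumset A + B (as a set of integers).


A + B = {a + b : a ∈ A, b ∈ B}.
Enumerate all |A|·|B| = 4·4 = 16 pairs (a, b) and collect distinct sums.
a = -8: -8+1=-7, -8+2=-6, -8+3=-5, -8+7=-1
a = -6: -6+1=-5, -6+2=-4, -6+3=-3, -6+7=1
a = -5: -5+1=-4, -5+2=-3, -5+3=-2, -5+7=2
a = -2: -2+1=-1, -2+2=0, -2+3=1, -2+7=5
Collecting distinct sums: A + B = {-7, -6, -5, -4, -3, -2, -1, 0, 1, 2, 5}
|A + B| = 11

A + B = {-7, -6, -5, -4, -3, -2, -1, 0, 1, 2, 5}


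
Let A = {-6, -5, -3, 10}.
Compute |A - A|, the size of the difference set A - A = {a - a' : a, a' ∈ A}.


A - A = {a - a' : a, a' ∈ A}; |A| = 4.
Bounds: 2|A|-1 ≤ |A - A| ≤ |A|² - |A| + 1, i.e. 7 ≤ |A - A| ≤ 13.
Note: 0 ∈ A - A always (from a - a). The set is symmetric: if d ∈ A - A then -d ∈ A - A.
Enumerate nonzero differences d = a - a' with a > a' (then include -d):
Positive differences: {1, 2, 3, 13, 15, 16}
Full difference set: {0} ∪ (positive diffs) ∪ (negative diffs).
|A - A| = 1 + 2·6 = 13 (matches direct enumeration: 13).

|A - A| = 13


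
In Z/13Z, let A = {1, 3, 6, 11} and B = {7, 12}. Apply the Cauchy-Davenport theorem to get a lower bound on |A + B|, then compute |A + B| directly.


Cauchy-Davenport: |A + B| ≥ min(p, |A| + |B| - 1) for A, B nonempty in Z/pZ.
|A| = 4, |B| = 2, p = 13.
CD lower bound = min(13, 4 + 2 - 1) = min(13, 5) = 5.
Compute A + B mod 13 directly:
a = 1: 1+7=8, 1+12=0
a = 3: 3+7=10, 3+12=2
a = 6: 6+7=0, 6+12=5
a = 11: 11+7=5, 11+12=10
A + B = {0, 2, 5, 8, 10}, so |A + B| = 5.
Verify: 5 ≥ 5? Yes ✓.

CD lower bound = 5, actual |A + B| = 5.


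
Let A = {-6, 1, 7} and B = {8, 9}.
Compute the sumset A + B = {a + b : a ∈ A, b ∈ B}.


A + B = {a + b : a ∈ A, b ∈ B}.
Enumerate all |A|·|B| = 3·2 = 6 pairs (a, b) and collect distinct sums.
a = -6: -6+8=2, -6+9=3
a = 1: 1+8=9, 1+9=10
a = 7: 7+8=15, 7+9=16
Collecting distinct sums: A + B = {2, 3, 9, 10, 15, 16}
|A + B| = 6

A + B = {2, 3, 9, 10, 15, 16}


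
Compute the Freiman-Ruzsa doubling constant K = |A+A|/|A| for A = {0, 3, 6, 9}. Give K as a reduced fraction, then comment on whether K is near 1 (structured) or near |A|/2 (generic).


|A| = 4.
Compute A + A by enumerating all 16 pairs.
A + A = {0, 3, 6, 9, 12, 15, 18}, so |A + A| = 7.
K = |A + A| / |A| = 7/4 (already in lowest terms) ≈ 1.7500.
Reference: AP of size 4 gives K = 7/4 ≈ 1.7500; a fully generic set of size 4 gives K ≈ 2.5000.

|A| = 4, |A + A| = 7, K = 7/4.


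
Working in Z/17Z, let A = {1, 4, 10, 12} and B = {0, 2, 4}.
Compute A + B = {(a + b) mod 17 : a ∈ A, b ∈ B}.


Work in Z/17Z: reduce every sum a + b modulo 17.
Enumerate all 12 pairs:
a = 1: 1+0=1, 1+2=3, 1+4=5
a = 4: 4+0=4, 4+2=6, 4+4=8
a = 10: 10+0=10, 10+2=12, 10+4=14
a = 12: 12+0=12, 12+2=14, 12+4=16
Distinct residues collected: {1, 3, 4, 5, 6, 8, 10, 12, 14, 16}
|A + B| = 10 (out of 17 total residues).

A + B = {1, 3, 4, 5, 6, 8, 10, 12, 14, 16}


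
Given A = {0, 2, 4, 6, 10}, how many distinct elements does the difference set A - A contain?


A - A = {a - a' : a, a' ∈ A}; |A| = 5.
Bounds: 2|A|-1 ≤ |A - A| ≤ |A|² - |A| + 1, i.e. 9 ≤ |A - A| ≤ 21.
Note: 0 ∈ A - A always (from a - a). The set is symmetric: if d ∈ A - A then -d ∈ A - A.
Enumerate nonzero differences d = a - a' with a > a' (then include -d):
Positive differences: {2, 4, 6, 8, 10}
Full difference set: {0} ∪ (positive diffs) ∪ (negative diffs).
|A - A| = 1 + 2·5 = 11 (matches direct enumeration: 11).

|A - A| = 11


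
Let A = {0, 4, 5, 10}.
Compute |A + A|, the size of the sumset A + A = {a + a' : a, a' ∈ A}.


A + A = {a + a' : a, a' ∈ A}; |A| = 4.
General bounds: 2|A| - 1 ≤ |A + A| ≤ |A|(|A|+1)/2, i.e. 7 ≤ |A + A| ≤ 10.
Lower bound 2|A|-1 is attained iff A is an arithmetic progression.
Enumerate sums a + a' for a ≤ a' (symmetric, so this suffices):
a = 0: 0+0=0, 0+4=4, 0+5=5, 0+10=10
a = 4: 4+4=8, 4+5=9, 4+10=14
a = 5: 5+5=10, 5+10=15
a = 10: 10+10=20
Distinct sums: {0, 4, 5, 8, 9, 10, 14, 15, 20}
|A + A| = 9

|A + A| = 9


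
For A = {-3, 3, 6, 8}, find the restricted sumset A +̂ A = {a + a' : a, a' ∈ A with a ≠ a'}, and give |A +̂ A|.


Restricted sumset: A +̂ A = {a + a' : a ∈ A, a' ∈ A, a ≠ a'}.
Equivalently, take A + A and drop any sum 2a that is achievable ONLY as a + a for a ∈ A (i.e. sums representable only with equal summands).
Enumerate pairs (a, a') with a < a' (symmetric, so each unordered pair gives one sum; this covers all a ≠ a'):
  -3 + 3 = 0
  -3 + 6 = 3
  -3 + 8 = 5
  3 + 6 = 9
  3 + 8 = 11
  6 + 8 = 14
Collected distinct sums: {0, 3, 5, 9, 11, 14}
|A +̂ A| = 6
(Reference bound: |A +̂ A| ≥ 2|A| - 3 for |A| ≥ 2, with |A| = 4 giving ≥ 5.)

|A +̂ A| = 6


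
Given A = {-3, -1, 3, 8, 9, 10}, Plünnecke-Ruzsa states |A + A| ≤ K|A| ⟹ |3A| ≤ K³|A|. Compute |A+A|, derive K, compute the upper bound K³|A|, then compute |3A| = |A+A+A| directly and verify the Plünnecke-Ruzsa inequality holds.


|A| = 6.
Step 1: Compute A + A by enumerating all 36 pairs.
A + A = {-6, -4, -2, 0, 2, 5, 6, 7, 8, 9, 11, 12, 13, 16, 17, 18, 19, 20}, so |A + A| = 18.
Step 2: Doubling constant K = |A + A|/|A| = 18/6 = 18/6 ≈ 3.0000.
Step 3: Plünnecke-Ruzsa gives |3A| ≤ K³·|A| = (3.0000)³ · 6 ≈ 162.0000.
Step 4: Compute 3A = A + A + A directly by enumerating all triples (a,b,c) ∈ A³; |3A| = 35.
Step 5: Check 35 ≤ 162.0000? Yes ✓.

K = 18/6, Plünnecke-Ruzsa bound K³|A| ≈ 162.0000, |3A| = 35, inequality holds.


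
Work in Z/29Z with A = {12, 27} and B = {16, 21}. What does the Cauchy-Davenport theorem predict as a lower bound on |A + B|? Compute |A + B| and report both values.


Cauchy-Davenport: |A + B| ≥ min(p, |A| + |B| - 1) for A, B nonempty in Z/pZ.
|A| = 2, |B| = 2, p = 29.
CD lower bound = min(29, 2 + 2 - 1) = min(29, 3) = 3.
Compute A + B mod 29 directly:
a = 12: 12+16=28, 12+21=4
a = 27: 27+16=14, 27+21=19
A + B = {4, 14, 19, 28}, so |A + B| = 4.
Verify: 4 ≥ 3? Yes ✓.

CD lower bound = 3, actual |A + B| = 4.


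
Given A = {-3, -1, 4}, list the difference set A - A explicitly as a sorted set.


A - A = {a - a' : a, a' ∈ A}.
Compute a - a' for each ordered pair (a, a'):
a = -3: -3--3=0, -3--1=-2, -3-4=-7
a = -1: -1--3=2, -1--1=0, -1-4=-5
a = 4: 4--3=7, 4--1=5, 4-4=0
Collecting distinct values (and noting 0 appears from a-a):
A - A = {-7, -5, -2, 0, 2, 5, 7}
|A - A| = 7

A - A = {-7, -5, -2, 0, 2, 5, 7}


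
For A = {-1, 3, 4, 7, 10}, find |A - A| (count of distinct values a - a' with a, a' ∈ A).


A - A = {a - a' : a, a' ∈ A}; |A| = 5.
Bounds: 2|A|-1 ≤ |A - A| ≤ |A|² - |A| + 1, i.e. 9 ≤ |A - A| ≤ 21.
Note: 0 ∈ A - A always (from a - a). The set is symmetric: if d ∈ A - A then -d ∈ A - A.
Enumerate nonzero differences d = a - a' with a > a' (then include -d):
Positive differences: {1, 3, 4, 5, 6, 7, 8, 11}
Full difference set: {0} ∪ (positive diffs) ∪ (negative diffs).
|A - A| = 1 + 2·8 = 17 (matches direct enumeration: 17).

|A - A| = 17


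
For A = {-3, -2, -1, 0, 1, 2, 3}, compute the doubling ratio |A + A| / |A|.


|A| = 7.
Compute A + A by enumerating all 49 pairs.
A + A = {-6, -5, -4, -3, -2, -1, 0, 1, 2, 3, 4, 5, 6}, so |A + A| = 13.
K = |A + A| / |A| = 13/7 (already in lowest terms) ≈ 1.8571.
Reference: AP of size 7 gives K = 13/7 ≈ 1.8571; a fully generic set of size 7 gives K ≈ 4.0000.

|A| = 7, |A + A| = 13, K = 13/7.


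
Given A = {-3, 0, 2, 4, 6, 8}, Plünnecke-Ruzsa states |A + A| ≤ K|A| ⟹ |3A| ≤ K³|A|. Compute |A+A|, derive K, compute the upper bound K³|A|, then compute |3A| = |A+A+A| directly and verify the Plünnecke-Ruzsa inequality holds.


|A| = 6.
Step 1: Compute A + A by enumerating all 36 pairs.
A + A = {-6, -3, -1, 0, 1, 2, 3, 4, 5, 6, 8, 10, 12, 14, 16}, so |A + A| = 15.
Step 2: Doubling constant K = |A + A|/|A| = 15/6 = 15/6 ≈ 2.5000.
Step 3: Plünnecke-Ruzsa gives |3A| ≤ K³·|A| = (2.5000)³ · 6 ≈ 93.7500.
Step 4: Compute 3A = A + A + A directly by enumerating all triples (a,b,c) ∈ A³; |3A| = 26.
Step 5: Check 26 ≤ 93.7500? Yes ✓.

K = 15/6, Plünnecke-Ruzsa bound K³|A| ≈ 93.7500, |3A| = 26, inequality holds.
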